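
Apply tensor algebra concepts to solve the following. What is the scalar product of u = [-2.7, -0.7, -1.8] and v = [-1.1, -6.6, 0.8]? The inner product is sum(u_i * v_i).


The inner product u . v = sum of u_i * v_i.
Term-by-term: -2.7 * -1.1, -0.7 * -6.6, -1.8 * 0.8
Products: 2.97, 4.62, -1.44
Sum = 2.97 + 4.62 + -1.44 = 6.15

6.15


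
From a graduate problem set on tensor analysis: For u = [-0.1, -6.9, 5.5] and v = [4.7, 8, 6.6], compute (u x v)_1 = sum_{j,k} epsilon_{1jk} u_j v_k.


(u x v)_1 = sum_{j,k} epsilon_{1jk} u_j v_k. Only permutations of (1,2,3) contribute; the two non-zero terms are:
eps_{123} u_2 v_3 = 1 * -6.9 * 6.6 = -45.54
eps_{132} u_3 v_2 = -1 * 5.5 * 8 = -44
(u x v)_1 = -89.54

-89.54


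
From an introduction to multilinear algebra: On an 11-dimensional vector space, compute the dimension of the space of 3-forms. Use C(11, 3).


The dimension of the space of p-forms on an n-dimensional space is C(n, p).
n = 11, p = 3
C(11, 3) = 11! / (3! * 8!) = 165

165


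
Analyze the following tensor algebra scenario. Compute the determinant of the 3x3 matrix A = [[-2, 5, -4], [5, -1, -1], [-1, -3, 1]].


Expanding along the first row, det(A) = a11*M_11 - a12*M_12 + a13*M_13, where M_1j is the (1,j) minor.
Minor M_11 = -1*1 - -1*-3 = -4
Minor M_12 = 5*1 - -1*-1 = 4
Minor M_13 = 5*-3 - -1*-1 = -16
det = -2*(-4) - 5*(4) + -4*(-16)
    = 8 - 20 + 64
    = 52

52


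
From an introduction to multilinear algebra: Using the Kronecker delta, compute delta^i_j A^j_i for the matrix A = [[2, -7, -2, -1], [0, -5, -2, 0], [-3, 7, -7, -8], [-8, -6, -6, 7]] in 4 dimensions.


The contraction (trace) of a rank-2 tensor is the sum of its diagonal elements.
Diagonal entries: A[1,1] = 2, A[2,2] = -5, A[3,3] = -7, A[4,4] = 7
Tr(A) = 2 + -5 + -7 + 7 = -3

-3


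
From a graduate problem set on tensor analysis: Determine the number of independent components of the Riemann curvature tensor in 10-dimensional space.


The Riemann tensor in d dimensions has d^2(d^2 - 1)/12 independent components.
d = 10, so d^2 = 100
d^2 - 1 = 99
d^2(d^2 - 1) = 100 * 99 = 9900
Divide by 12: 9900 / 12 = 825

825


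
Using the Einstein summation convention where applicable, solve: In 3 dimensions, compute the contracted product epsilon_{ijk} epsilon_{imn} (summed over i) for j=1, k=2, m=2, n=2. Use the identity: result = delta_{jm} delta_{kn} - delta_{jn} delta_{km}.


Using the identity: epsilon_{ijk} epsilon_{imn} = delta_{jm} delta_{kn} - delta_{jn} delta_{km}.
delta_{12} = 0
delta_{22} = 1
delta_{12} = 0
delta_{22} = 1
Result = 0 * 1 - 0 * 1 = 0 - 0 = 0

0


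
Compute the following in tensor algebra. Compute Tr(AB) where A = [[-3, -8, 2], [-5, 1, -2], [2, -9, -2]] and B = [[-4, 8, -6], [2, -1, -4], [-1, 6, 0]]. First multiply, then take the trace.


Tr(AB) = sum_i (AB)_{ii} where (AB)_{ii} = sum_k A_{ik} B_{ki}.
(AB)_{11} = -3*-4 + -8*2 + 2*-1 = -6
(AB)_{22} = -5*8 + 1*-1 + -2*6 = -53
(AB)_{33} = 2*-6 + -9*-4 + -2*0 = 24
Tr(AB) = -6 + -53 + 24 = -35

-35


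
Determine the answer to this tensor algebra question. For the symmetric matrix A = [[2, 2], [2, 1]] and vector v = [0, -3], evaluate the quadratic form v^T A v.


First compute Av:
(Av)_1 = 2*0 + 2*-3 = -6
(Av)_2 = 2*0 + 1*-3 = -3
Av = [-6, -3]
Then v^T (Av) = 0*-6 + -3*-3
= 0 + 9 = 9

9


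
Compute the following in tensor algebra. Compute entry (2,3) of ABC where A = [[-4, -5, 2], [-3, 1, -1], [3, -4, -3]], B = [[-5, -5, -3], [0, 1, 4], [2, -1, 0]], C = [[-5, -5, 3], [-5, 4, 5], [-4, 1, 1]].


(ABC)_{23} = sum_m (AB)_{2m} C_{m3}. First compute row 2 of AB.
(AB)_{21} = -3*-5 + 1*0 + -1*2 = 13
(AB)_{22} = -3*-5 + 1*1 + -1*-1 = 17
(AB)_{23} = -3*-3 + 1*4 + -1*0 = 13
Now contract with column 3 of C:
(AB)_{21} * C_{13} = 13 * 3 = 39
(AB)_{22} * C_{23} = 17 * 5 = 85
(AB)_{23} * C_{33} = 13 * 1 = 13
(ABC)_{23} = 39 + 85 + 13 = 137

137


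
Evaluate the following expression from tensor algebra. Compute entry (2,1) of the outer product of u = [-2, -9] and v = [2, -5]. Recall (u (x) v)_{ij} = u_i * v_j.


The outer product entry T_{ij} = u_i * v_j.
We need i=2, j=1.
u_2 = -9, v_1 = 2
T_{2,1} = -9 * 2 = -18

-18


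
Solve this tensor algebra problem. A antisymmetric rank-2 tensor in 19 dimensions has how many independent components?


A antisymmetric rank-2 tensor in d dimensions has d(d-1)/2 independent components.
d = 19
d(d-1)/2 = 19 * 18 / 2 = 342 / 2 = 171

171


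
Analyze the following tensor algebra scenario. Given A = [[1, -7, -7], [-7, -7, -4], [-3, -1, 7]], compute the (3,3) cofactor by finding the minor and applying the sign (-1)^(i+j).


To find cofactor C_{33}, delete row 3 and column 3.
The resulting 2x2 submatrix is: [[1, -7], [-7, -7]]
Minor M_{33} = 1*-7 - -7*-7
  = -7 - 49 = -56
Sign = (-1)^(3+3) = (-1)^6 = 1
Cofactor C_{33} = 1 * -56 = -56

-56


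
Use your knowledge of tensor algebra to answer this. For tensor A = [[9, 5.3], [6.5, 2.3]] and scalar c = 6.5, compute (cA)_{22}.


Scalar multiplication: (cA)_{ij} = c * A_{ij}.
c = 6.5
A_{22} = 2.3
(cA)_{22} = 6.5 * 2.3 = 14.95

14.95


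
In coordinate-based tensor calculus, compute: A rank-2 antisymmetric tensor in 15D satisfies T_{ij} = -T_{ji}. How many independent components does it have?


An antisymmetric rank-2 tensor satisfies A_{ij} = -A_{ji}, so diagonal entries are zero.
The independent components are the upper-triangular entries: C(n, 2) = n(n-1)/2.
n = 15
C(15, 2) = 15 * 14 / 2 = 210 / 2 = 105

105


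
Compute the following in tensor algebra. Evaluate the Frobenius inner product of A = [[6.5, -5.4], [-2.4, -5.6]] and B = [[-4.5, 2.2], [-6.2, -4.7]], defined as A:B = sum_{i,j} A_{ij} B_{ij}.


A:B = sum over all i,j of A_{ij} * B_{ij}.
Row 1: 6.5*-4.5=-29.25, -5.4*2.2=-11.88 => row sum = -41.13
Row 2: -2.4*-6.2=14.88, -5.6*-4.7=26.32 => row sum = 41.2
Total = -41.13 + 41.2 = 0.07

0.07


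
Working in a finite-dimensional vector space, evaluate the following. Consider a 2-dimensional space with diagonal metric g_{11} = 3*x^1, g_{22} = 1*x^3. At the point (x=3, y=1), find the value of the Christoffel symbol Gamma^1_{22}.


For a diagonal metric, Gamma^k_{ij} = (1/2) g^{kk} (dg_{ik}/dx_j + dg_{jk}/dx_i - dg_{ij}/dx_k).
The metric is diagonal, so g_{ab} = 0 for a != b.
At the given point: g_{11} = 9, g_{22} = 27
g^{11} = 1/9
dg_{21}/dx_2 = 0 (off-diagonal)
dg_{21}/dx_2 = 0 (off-diagonal)
dg_{22}/dx_1 = dg_{22}/dx_1 = 27
Numerator = 0 + 0 - 27 = -27
Gamma^1_{22} = -27 / (2 * 9) = -3/2

-3/2


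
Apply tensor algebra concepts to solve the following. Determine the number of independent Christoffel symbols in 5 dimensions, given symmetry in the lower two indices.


Christoffel symbols Gamma^k_{ij} are symmetric in i,j, so there are d * d(d+1)/2 independent symbols.
d = 5
d(d+1)/2 = 5 * 6 / 2 = 15
Total = 5 * 15 = 75

75


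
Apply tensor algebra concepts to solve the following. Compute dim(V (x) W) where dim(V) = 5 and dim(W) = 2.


The dimension of a tensor product is the product of dimensions.
dim(V) = 5, dim(W) = 2
dim(V (x) W) = 5 * 2 = 10

10


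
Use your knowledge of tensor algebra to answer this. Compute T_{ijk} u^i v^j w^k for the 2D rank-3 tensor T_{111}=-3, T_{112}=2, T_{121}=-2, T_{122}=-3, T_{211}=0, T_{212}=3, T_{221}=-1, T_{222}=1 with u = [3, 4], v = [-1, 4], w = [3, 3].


S = sum over i,j,k of T_{ijk} u_i v_j w_k. Expanding all 8 terms:
T_{111}*u_1*v_1*w_1 = -3*3*-1*3 = 27  (running total: 27)
T_{112}*u_1*v_1*w_2 = 2*3*-1*3 = -18  (running total: 9)
T_{121}*u_1*v_2*w_1 = -2*3*4*3 = -72  (running total: -63)
T_{122}*u_1*v_2*w_2 = -3*3*4*3 = -108  (running total: -171)
T_{211}*u_2*v_1*w_1 = 0*4*-1*3 = 0  (running total: -171)
T_{212}*u_2*v_1*w_2 = 3*4*-1*3 = -36  (running total: -207)
T_{221}*u_2*v_2*w_1 = -1*4*4*3 = -48  (running total: -255)
T_{222}*u_2*v_2*w_2 = 1*4*4*3 = 48  (running total: -207)
S = -207

-207


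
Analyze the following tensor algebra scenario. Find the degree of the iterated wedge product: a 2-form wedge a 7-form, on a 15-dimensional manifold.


The degree of a wedge product is the sum of the degrees of the individual forms.
Degrees: 2, 7
Total degree = 2 + 7 = 9

9


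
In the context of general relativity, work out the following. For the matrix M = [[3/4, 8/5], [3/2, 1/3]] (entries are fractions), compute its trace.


The trace is the sum of diagonal entries.
Diagonal: M[1,1] = 3/4, M[2,2] = 1/3
Tr(M) = 3/4 + 1/3
Computing step by step:
After adding M[1,1]: 3/4
After adding M[2,2]: 13/12
Tr(M) = 13/12

13/12


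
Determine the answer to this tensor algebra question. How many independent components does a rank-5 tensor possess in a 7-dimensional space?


The number of components of a rank-r tensor in d dimensions is d^r.
Here d = 7 and r = 5.
7^5 = 16807

16807


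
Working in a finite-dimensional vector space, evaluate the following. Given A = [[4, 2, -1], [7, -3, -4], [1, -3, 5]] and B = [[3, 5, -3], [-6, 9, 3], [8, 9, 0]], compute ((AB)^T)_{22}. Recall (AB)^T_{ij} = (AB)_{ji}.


(AB)^T_{ij} = (AB)_{ji} = sum_k A_{jk} B_{ki}.
For i=2, j=2 we need (AB)_{22}:
A_{21} * B_{12} = 7 * 5 = 35
A_{22} * B_{22} = -3 * 9 = -27
A_{23} * B_{32} = -4 * 9 = -36
Sum = 35 + -27 + -36 = -28

-28


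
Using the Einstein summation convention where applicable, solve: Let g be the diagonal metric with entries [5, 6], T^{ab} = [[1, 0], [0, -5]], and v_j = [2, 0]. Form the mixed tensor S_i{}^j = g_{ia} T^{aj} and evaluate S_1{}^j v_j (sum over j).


Step 1: lower the first index. For a diagonal metric, g_{ia} T^{aj} = g_{ii} T^{ij} (no sum on i).
g_{11} = 5
S_1{}^1 = 5 * T^{11} = 5 * 1 = 5
S_1{}^2 = 5 * T^{12} = 5 * 0 = 0
Step 2: contract S_1{}^j with v_j.
S_1{}^1 * v_1 = 5 * 2 = 10
S_1{}^2 * v_2 = 0 * 0 = 0
Result = 10 + 0 = 10

10


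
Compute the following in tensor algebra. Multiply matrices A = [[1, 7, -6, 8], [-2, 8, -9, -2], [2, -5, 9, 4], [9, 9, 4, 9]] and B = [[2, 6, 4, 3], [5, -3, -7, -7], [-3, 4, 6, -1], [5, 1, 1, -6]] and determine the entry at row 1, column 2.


(AB)_{ij} = sum_k A_{ik} B_{kj}.
For i=1, j=2:
A_{11} * B_{12} = 1 * 6 = 6
A_{12} * B_{22} = 7 * -3 = -21
A_{13} * B_{32} = -6 * 4 = -24
A_{14} * B_{42} = 8 * 1 = 8
Sum = 6 + -21 + -24 + 8 = -31

-31


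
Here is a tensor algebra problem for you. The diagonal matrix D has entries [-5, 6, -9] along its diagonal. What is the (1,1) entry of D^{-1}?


For a diagonal matrix, the inverse has entries (D^{-1})_{ii} = 1/d_{ii}.
The diagonal entries are: d_{11} = -5, d_{22} = 6, d_{33} = -9
We need (D^{-1})_{11} = 1/d_{11} = 1/-5 = -1/5

-1/5


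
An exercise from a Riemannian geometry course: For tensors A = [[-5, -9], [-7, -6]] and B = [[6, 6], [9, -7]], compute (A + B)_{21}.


Tensor addition is component-wise: (A + B)_{ij} = A_{ij} + B_{ij}.
A_{21} = -7
B_{21} = 9
(A + B)_{21} = -7 + 9 = 2

2


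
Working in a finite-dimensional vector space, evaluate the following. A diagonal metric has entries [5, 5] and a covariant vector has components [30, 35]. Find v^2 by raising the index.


To raise an index with a diagonal metric: v^i = v_i / g_{ii}.
For index 2: v_2 = 35, g_{22} = 5
v^2 = 35 / 5 = 7

7


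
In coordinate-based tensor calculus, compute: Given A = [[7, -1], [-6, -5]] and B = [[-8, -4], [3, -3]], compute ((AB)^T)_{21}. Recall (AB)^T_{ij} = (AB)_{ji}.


(AB)^T_{ij} = (AB)_{ji} = sum_k A_{jk} B_{ki}.
For i=2, j=1 we need (AB)_{12}:
A_{11} * B_{12} = 7 * -4 = -28
A_{12} * B_{22} = -1 * -3 = 3
Sum = -28 + 3 = -25

-25


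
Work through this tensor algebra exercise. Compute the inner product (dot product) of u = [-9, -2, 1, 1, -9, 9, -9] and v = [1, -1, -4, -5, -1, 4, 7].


The inner product u . v = sum of u_i * v_i.
Term-by-term: -9 * 1, -2 * -1, 1 * -4, 1 * -5, -9 * -1, 9 * 4, -9 * 7
Products: -9, 2, -4, -5, 9, 36, -63
Sum = -9 + 2 + -4 + -5 + 9 + 36 + -63 = -34

-34


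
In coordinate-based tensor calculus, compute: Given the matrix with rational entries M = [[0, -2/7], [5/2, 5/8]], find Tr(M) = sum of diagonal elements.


The trace is the sum of diagonal entries.
Diagonal: M[1,1] = 0, M[2,2] = 5/8
Tr(M) = 0 + 5/8
Computing step by step:
After adding M[1,1]: 0
After adding M[2,2]: 5/8
Tr(M) = 5/8

5/8


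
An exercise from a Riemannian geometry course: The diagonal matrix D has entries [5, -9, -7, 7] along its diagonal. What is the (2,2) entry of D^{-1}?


For a diagonal matrix, the inverse has entries (D^{-1})_{ii} = 1/d_{ii}.
The diagonal entries are: d_{11} = 5, d_{22} = -9, d_{33} = -7, d_{44} = 7
We need (D^{-1})_{22} = 1/d_{22} = 1/-9 = -1/9

-1/9


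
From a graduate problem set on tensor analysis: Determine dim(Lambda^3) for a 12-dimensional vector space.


The dimension of the space of p-forms on an n-dimensional space is C(n, p).
n = 12, p = 3
C(12, 3) = 12! / (3! * 9!) = 220

220


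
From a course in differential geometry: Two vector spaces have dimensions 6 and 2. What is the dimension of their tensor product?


The dimension of a tensor product is the product of dimensions.
dim(V) = 6, dim(W) = 2
dim(V (x) W) = 6 * 2 = 12

12


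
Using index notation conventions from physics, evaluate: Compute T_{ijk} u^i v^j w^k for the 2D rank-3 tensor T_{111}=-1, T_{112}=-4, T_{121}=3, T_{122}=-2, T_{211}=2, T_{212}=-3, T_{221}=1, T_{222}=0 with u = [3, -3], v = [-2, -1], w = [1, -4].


S = sum over i,j,k of T_{ijk} u_i v_j w_k. Expanding all 8 terms:
T_{111}*u_1*v_1*w_1 = -1*3*-2*1 = 6  (running total: 6)
T_{112}*u_1*v_1*w_2 = -4*3*-2*-4 = -96  (running total: -90)
T_{121}*u_1*v_2*w_1 = 3*3*-1*1 = -9  (running total: -99)
T_{122}*u_1*v_2*w_2 = -2*3*-1*-4 = -24  (running total: -123)
T_{211}*u_2*v_1*w_1 = 2*-3*-2*1 = 12  (running total: -111)
T_{212}*u_2*v_1*w_2 = -3*-3*-2*-4 = 72  (running total: -39)
T_{221}*u_2*v_2*w_1 = 1*-3*-1*1 = 3  (running total: -36)
T_{222}*u_2*v_2*w_2 = 0*-3*-1*-4 = 0  (running total: -36)
S = -36

-36


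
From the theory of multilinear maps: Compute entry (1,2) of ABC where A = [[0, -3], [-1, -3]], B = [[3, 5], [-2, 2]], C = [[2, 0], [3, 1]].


(ABC)_{12} = sum_m (AB)_{1m} C_{m2}. First compute row 1 of AB.
(AB)_{11} = 0*3 + -3*-2 = 6
(AB)_{12} = 0*5 + -3*2 = -6
Now contract with column 2 of C:
(AB)_{11} * C_{12} = 6 * 0 = 0
(AB)_{12} * C_{22} = -6 * 1 = -6
(ABC)_{12} = 0 + -6 = -6

-6


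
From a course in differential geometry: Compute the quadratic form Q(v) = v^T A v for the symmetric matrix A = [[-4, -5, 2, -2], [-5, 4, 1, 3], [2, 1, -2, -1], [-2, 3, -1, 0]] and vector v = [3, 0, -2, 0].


First compute Av:
(Av)_1 = -4*3 + -5*0 + 2*-2 + -2*0 = -16
(Av)_2 = -5*3 + 4*0 + 1*-2 + 3*0 = -17
(Av)_3 = 2*3 + 1*0 + -2*-2 + -1*0 = 10
(Av)_4 = -2*3 + 3*0 + -1*-2 + 0*0 = -4
Av = [-16, -17, 10, -4]
Then v^T (Av) = 3*-16 + 0*-17 + -2*10 + 0*-4
= -48 + 0 + -20 + 0 = -68

-68


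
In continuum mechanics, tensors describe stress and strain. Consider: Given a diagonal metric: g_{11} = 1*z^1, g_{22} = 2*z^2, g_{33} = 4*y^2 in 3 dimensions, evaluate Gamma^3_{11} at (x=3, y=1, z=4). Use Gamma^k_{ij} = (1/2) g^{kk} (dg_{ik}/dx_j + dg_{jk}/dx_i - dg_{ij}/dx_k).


For a diagonal metric, Gamma^k_{ij} = (1/2) g^{kk} (dg_{ik}/dx_j + dg_{jk}/dx_i - dg_{ij}/dx_k).
The metric is diagonal, so g_{ab} = 0 for a != b.
At the given point: g_{11} = 4, g_{22} = 32, g_{33} = 4
g^{33} = 1/4
dg_{13}/dx_1 = 0 (off-diagonal)
dg_{13}/dx_1 = 0 (off-diagonal)
dg_{11}/dx_3 = dg_{11}/dx_3 = 1
Numerator = 0 + 0 - 1 = -1
Gamma^3_{11} = -1 / (2 * 4) = -1/8

-1/8


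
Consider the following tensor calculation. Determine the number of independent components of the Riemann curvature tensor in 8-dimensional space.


The Riemann tensor in d dimensions has d^2(d^2 - 1)/12 independent components.
d = 8, so d^2 = 64
d^2 - 1 = 63
d^2(d^2 - 1) = 64 * 63 = 4032
Divide by 12: 4032 / 12 = 336

336


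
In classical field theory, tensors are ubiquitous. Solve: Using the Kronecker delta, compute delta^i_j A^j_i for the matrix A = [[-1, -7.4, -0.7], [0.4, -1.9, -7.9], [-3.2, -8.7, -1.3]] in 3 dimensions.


The contraction (trace) of a rank-2 tensor is the sum of its diagonal elements.
Diagonal entries: A[1,1] = -1, A[2,2] = -1.9, A[3,3] = -1.3
Tr(A) = -1 + -1.9 + -1.3 = -4.2

-4.2


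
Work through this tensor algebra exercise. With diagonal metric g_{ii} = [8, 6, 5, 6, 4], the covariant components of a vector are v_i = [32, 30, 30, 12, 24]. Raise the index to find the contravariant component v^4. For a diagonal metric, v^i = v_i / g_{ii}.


To raise an index with a diagonal metric: v^i = v_i / g_{ii}.
For index 4: v_4 = 12, g_{44} = 6
v^4 = 12 / 6 = 2

2


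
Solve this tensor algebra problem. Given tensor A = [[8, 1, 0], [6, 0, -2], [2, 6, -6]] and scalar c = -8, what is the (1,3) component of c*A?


Scalar multiplication: (cA)_{ij} = c * A_{ij}.
c = -8
A_{13} = 0
(cA)_{13} = -8 * 0 = 0

0


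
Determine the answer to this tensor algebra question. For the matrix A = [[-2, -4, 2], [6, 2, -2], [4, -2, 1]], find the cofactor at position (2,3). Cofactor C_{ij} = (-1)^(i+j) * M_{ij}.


To find cofactor C_{23}, delete row 2 and column 3.
The resulting 2x2 submatrix is: [[-2, -4], [4, -2]]
Minor M_{23} = -2*-2 - -4*4
  = 4 - -16 = 20
Sign = (-1)^(2+3) = (-1)^5 = -1
Cofactor C_{23} = -1 * 20 = -20

-20


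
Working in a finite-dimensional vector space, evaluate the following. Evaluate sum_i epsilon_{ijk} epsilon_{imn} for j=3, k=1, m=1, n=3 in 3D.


Using the identity: epsilon_{ijk} epsilon_{imn} = delta_{jm} delta_{kn} - delta_{jn} delta_{km}.
delta_{31} = 0
delta_{13} = 0
delta_{33} = 1
delta_{11} = 1
Result = 0 * 0 - 1 * 1 = 0 - 1 = -1

-1


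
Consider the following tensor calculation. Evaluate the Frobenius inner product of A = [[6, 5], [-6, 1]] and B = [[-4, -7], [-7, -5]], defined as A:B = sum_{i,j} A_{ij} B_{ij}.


A:B = sum over all i,j of A_{ij} * B_{ij}.
Row 1: 6*-4=-24, 5*-7=-35 => row sum = -59
Row 2: -6*-7=42, 1*-5=-5 => row sum = 37
Total = -59 + 37 = -22

-22


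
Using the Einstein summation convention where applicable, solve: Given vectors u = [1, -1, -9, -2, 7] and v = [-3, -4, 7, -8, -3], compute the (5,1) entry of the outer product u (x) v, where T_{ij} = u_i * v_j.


The outer product entry T_{ij} = u_i * v_j.
We need i=5, j=1.
u_5 = 7, v_1 = -3
T_{5,1} = 7 * -3 = -21

-21


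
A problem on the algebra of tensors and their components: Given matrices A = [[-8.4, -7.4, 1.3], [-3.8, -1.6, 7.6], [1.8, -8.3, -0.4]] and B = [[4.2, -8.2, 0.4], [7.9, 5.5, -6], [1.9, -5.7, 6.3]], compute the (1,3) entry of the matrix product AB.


(AB)_{ij} = sum_k A_{ik} B_{kj}.
For i=1, j=3:
A_{11} * B_{13} = -8.4 * 0.4 = -3.36
A_{12} * B_{23} = -7.4 * -6 = 44.4
A_{13} * B_{33} = 1.3 * 6.3 = 8.19
Sum = -3.36 + 44.4 + 8.19 = 49.23

49.23


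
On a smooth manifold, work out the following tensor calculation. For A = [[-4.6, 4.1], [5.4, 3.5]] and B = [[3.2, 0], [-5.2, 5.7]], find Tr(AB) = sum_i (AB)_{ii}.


Tr(AB) = sum_i (AB)_{ii} where (AB)_{ii} = sum_k A_{ik} B_{ki}.
(AB)_{11} = -4.6*3.2 + 4.1*-5.2 = -36.04
(AB)_{22} = 5.4*0 + 3.5*5.7 = 19.95
Tr(AB) = -36.04 + 19.95 = -16.09

-16.09


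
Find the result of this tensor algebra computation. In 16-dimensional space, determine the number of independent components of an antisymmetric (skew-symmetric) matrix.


An antisymmetric rank-2 tensor satisfies A_{ij} = -A_{ji}, so diagonal entries are zero.
The independent components are the upper-triangular entries: C(n, 2) = n(n-1)/2.
n = 16
C(16, 2) = 16 * 15 / 2 = 240 / 2 = 120

120


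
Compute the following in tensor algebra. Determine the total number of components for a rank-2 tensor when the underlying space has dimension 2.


The number of components of a rank-r tensor in d dimensions is d^r.
Here d = 2 and r = 2.
2^2 = 4

4


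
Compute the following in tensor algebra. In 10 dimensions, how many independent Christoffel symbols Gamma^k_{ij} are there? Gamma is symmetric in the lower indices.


Christoffel symbols Gamma^k_{ij} are symmetric in i,j, so there are d * d(d+1)/2 independent symbols.
d = 10
d(d+1)/2 = 10 * 11 / 2 = 55
Total = 10 * 55 = 550

550


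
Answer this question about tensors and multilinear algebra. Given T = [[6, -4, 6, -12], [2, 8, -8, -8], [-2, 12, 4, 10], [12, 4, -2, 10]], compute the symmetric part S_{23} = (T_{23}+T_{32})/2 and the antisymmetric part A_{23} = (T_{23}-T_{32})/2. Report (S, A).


T_{23} = -8
T_{32} = 12
S_{23} = (-8 + 12)/2 = 4/2 = 2
A_{23} = (-8 - 12)/2 = -20/2 = -10
Check: S + A = 2 + -10 = -8 = T_{23}.

(2, -10)


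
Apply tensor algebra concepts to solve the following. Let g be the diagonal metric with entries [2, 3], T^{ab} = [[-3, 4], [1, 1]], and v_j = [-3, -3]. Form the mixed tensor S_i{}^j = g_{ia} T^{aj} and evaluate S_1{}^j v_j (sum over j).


Step 1: lower the first index. For a diagonal metric, g_{ia} T^{aj} = g_{ii} T^{ij} (no sum on i).
g_{11} = 2
S_1{}^1 = 2 * T^{11} = 2 * -3 = -6
S_1{}^2 = 2 * T^{12} = 2 * 4 = 8
Step 2: contract S_1{}^j with v_j.
S_1{}^1 * v_1 = -6 * -3 = 18
S_1{}^2 * v_2 = 8 * -3 = -24
Result = 18 + -24 = -6

-6


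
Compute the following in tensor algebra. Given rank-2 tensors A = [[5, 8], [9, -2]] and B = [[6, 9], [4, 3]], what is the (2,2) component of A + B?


Tensor addition is component-wise: (A + B)_{ij} = A_{ij} + B_{ij}.
A_{22} = -2
B_{22} = 3
(A + B)_{22} = -2 + 3 = 1

1


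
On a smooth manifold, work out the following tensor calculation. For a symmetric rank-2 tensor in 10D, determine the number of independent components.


A symmetric rank-2 tensor in d dimensions has d(d+1)/2 independent components.
d = 10
d(d+1)/2 = 10 * 11 / 2 = 110 / 2 = 55

55


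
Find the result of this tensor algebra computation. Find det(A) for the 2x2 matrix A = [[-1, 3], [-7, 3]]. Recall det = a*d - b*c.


For a 2x2 matrix [[a, b], [c, d]], det = a*d - b*c.
a = -1, b = 3, c = -7, d = 3
a*d = -1 * 3 = -3
b*c = 3 * -7 = -21
det = -3 - -21 = 18

18


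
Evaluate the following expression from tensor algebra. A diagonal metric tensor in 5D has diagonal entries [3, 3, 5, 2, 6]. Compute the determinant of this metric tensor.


For a diagonal metric, the determinant is the product of diagonal entries.
Diagonal entries: 3, 3, 5, 2, 6
det(g) = 3 * 3 * 5 * 2 * 6 = 540

540


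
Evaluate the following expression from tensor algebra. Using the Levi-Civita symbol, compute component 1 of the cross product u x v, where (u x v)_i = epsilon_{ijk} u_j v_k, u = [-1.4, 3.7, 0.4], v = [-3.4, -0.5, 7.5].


(u x v)_1 = sum_{j,k} epsilon_{1jk} u_j v_k. Only permutations of (1,2,3) contribute; the two non-zero terms are:
eps_{123} u_2 v_3 = 1 * 3.7 * 7.5 = 27.75
eps_{132} u_3 v_2 = -1 * 0.4 * -0.5 = 0.2
(u x v)_1 = 27.95

27.95


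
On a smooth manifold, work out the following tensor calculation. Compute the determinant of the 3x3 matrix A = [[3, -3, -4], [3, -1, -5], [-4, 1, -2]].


Expanding along the first row, det(A) = a11*M_11 - a12*M_12 + a13*M_13, where M_1j is the (1,j) minor.
Minor M_11 = -1*-2 - -5*1 = 7
Minor M_12 = 3*-2 - -5*-4 = -26
Minor M_13 = 3*1 - -1*-4 = -1
det = 3*(7) - -3*(-26) + -4*(-1)
    = 21 - 78 + 4
    = -53

-53


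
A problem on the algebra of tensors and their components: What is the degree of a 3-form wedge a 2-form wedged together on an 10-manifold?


The degree of a wedge product is the sum of the degrees of the individual forms.
Degrees: 3, 2
Total degree = 3 + 2 = 5

5


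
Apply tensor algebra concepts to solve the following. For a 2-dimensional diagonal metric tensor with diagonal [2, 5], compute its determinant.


For a diagonal metric, the determinant is the product of diagonal entries.
Diagonal entries: 2, 5
det(g) = 2 * 5 = 10

10


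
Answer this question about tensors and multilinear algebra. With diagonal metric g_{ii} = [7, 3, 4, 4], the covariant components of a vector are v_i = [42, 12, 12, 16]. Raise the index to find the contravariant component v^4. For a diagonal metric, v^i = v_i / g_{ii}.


To raise an index with a diagonal metric: v^i = v_i / g_{ii}.
For index 4: v_4 = 16, g_{44} = 4
v^4 = 16 / 4 = 4

4


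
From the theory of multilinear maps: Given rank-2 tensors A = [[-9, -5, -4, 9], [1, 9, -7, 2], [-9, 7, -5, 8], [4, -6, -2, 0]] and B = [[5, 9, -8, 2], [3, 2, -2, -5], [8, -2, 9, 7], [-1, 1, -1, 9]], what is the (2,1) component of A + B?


Tensor addition is component-wise: (A + B)_{ij} = A_{ij} + B_{ij}.
A_{21} = 1
B_{21} = 3
(A + B)_{21} = 1 + 3 = 4

4


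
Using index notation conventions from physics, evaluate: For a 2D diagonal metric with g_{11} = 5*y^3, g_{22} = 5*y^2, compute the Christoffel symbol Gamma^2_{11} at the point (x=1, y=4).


For a diagonal metric, Gamma^k_{ij} = (1/2) g^{kk} (dg_{ik}/dx_j + dg_{jk}/dx_i - dg_{ij}/dx_k).
The metric is diagonal, so g_{ab} = 0 for a != b.
At the given point: g_{11} = 320, g_{22} = 80
g^{22} = 1/80
dg_{12}/dx_1 = 0 (off-diagonal)
dg_{12}/dx_1 = 0 (off-diagonal)
dg_{11}/dx_2 = dg_{11}/dx_2 = 240
Numerator = 0 + 0 - 240 = -240
Gamma^2_{11} = -240 / (2 * 80) = -3/2

-3/2


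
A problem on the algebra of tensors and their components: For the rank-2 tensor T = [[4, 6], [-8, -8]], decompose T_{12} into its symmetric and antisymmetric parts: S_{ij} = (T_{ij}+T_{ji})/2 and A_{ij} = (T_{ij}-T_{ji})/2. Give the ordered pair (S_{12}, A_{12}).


T_{12} = 6
T_{21} = -8
S_{12} = (6 + -8)/2 = -2/2 = -1
A_{12} = (6 - -8)/2 = 14/2 = 7
Check: S + A = -1 + 7 = 6 = T_{12}.

(-1, 7)


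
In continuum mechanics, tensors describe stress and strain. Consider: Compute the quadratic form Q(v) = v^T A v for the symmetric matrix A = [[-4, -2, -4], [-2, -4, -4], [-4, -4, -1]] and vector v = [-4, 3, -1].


First compute Av:
(Av)_1 = -4*-4 + -2*3 + -4*-1 = 14
(Av)_2 = -2*-4 + -4*3 + -4*-1 = 0
(Av)_3 = -4*-4 + -4*3 + -1*-1 = 5
Av = [14, 0, 5]
Then v^T (Av) = -4*14 + 3*0 + -1*5
= -56 + 0 + -5 = -61

-61


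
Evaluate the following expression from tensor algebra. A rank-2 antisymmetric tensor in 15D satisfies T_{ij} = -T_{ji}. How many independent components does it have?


An antisymmetric rank-2 tensor satisfies A_{ij} = -A_{ji}, so diagonal entries are zero.
The independent components are the upper-triangular entries: C(n, 2) = n(n-1)/2.
n = 15
C(15, 2) = 15 * 14 / 2 = 210 / 2 = 105

105


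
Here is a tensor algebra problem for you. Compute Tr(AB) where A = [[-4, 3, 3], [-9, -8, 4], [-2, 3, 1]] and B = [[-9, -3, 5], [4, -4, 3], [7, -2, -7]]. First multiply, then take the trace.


Tr(AB) = sum_i (AB)_{ii} where (AB)_{ii} = sum_k A_{ik} B_{ki}.
(AB)_{11} = -4*-9 + 3*4 + 3*7 = 69
(AB)_{22} = -9*-3 + -8*-4 + 4*-2 = 51
(AB)_{33} = -2*5 + 3*3 + 1*-7 = -8
Tr(AB) = 69 + 51 + -8 = 112

112


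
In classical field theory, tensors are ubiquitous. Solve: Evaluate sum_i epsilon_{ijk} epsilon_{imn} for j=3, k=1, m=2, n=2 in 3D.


Using the identity: epsilon_{ijk} epsilon_{imn} = delta_{jm} delta_{kn} - delta_{jn} delta_{km}.
delta_{32} = 0
delta_{12} = 0
delta_{32} = 0
delta_{12} = 0
Result = 0 * 0 - 0 * 0 = 0 - 0 = 0

0


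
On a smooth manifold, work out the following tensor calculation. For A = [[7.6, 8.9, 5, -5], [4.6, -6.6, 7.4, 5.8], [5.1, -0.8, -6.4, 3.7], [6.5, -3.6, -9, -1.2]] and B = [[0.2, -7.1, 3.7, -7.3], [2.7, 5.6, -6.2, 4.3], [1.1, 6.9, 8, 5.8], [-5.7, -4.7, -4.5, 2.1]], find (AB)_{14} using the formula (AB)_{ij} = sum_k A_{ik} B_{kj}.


(AB)_{ij} = sum_k A_{ik} B_{kj}.
For i=1, j=4:
A_{11} * B_{14} = 7.6 * -7.3 = -55.48
A_{12} * B_{24} = 8.9 * 4.3 = 38.27
A_{13} * B_{34} = 5 * 5.8 = 29
A_{14} * B_{44} = -5 * 2.1 = -10.5
Sum = -55.48 + 38.27 + 29 + -10.5 = 1.29

1.29


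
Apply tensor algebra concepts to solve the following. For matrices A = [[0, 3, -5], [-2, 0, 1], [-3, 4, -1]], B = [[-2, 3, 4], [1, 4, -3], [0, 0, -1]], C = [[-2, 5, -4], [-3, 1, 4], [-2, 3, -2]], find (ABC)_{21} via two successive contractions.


(ABC)_{21} = sum_m (AB)_{2m} C_{m1}. First compute row 2 of AB.
(AB)_{21} = -2*-2 + 0*1 + 1*0 = 4
(AB)_{22} = -2*3 + 0*4 + 1*0 = -6
(AB)_{23} = -2*4 + 0*-3 + 1*-1 = -9
Now contract with column 1 of C:
(AB)_{21} * C_{11} = 4 * -2 = -8
(AB)_{22} * C_{21} = -6 * -3 = 18
(AB)_{23} * C_{31} = -9 * -2 = 18
(ABC)_{21} = -8 + 18 + 18 = 28

28


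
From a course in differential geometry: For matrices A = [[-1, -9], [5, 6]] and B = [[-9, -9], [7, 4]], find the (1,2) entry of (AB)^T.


(AB)^T_{ij} = (AB)_{ji} = sum_k A_{jk} B_{ki}.
For i=1, j=2 we need (AB)_{21}:
A_{21} * B_{11} = 5 * -9 = -45
A_{22} * B_{21} = 6 * 7 = 42
Sum = -45 + 42 = -3

-3


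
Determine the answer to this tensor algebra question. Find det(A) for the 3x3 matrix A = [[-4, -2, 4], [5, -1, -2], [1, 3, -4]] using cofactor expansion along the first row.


Expanding along the first row, det(A) = a11*M_11 - a12*M_12 + a13*M_13, where M_1j is the (1,j) minor.
Minor M_11 = -1*-4 - -2*3 = 10
Minor M_12 = 5*-4 - -2*1 = -18
Minor M_13 = 5*3 - -1*1 = 16
det = -4*(10) - -2*(-18) + 4*(16)
    = -40 - 36 + 64
    = -12

-12


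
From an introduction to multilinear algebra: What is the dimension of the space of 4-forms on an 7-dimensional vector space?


The dimension of the space of p-forms on an n-dimensional space is C(n, p).
n = 7, p = 4
C(7, 4) = 7! / (4! * 3!) = 35

35


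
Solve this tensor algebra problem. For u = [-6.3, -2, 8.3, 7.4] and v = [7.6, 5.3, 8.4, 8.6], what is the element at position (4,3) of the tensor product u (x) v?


The outer product entry T_{ij} = u_i * v_j.
We need i=4, j=3.
u_4 = 7.4, v_3 = 8.4
T_{4,3} = 7.4 * 8.4 = 62.16

62.16


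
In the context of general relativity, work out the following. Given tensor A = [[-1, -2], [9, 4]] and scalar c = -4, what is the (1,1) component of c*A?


Scalar multiplication: (cA)_{ij} = c * A_{ij}.
c = -4
A_{11} = -1
(cA)_{11} = -4 * -1 = 4

4


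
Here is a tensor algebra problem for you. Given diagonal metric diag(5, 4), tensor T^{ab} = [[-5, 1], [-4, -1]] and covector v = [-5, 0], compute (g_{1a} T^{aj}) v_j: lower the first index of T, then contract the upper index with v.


Step 1: lower the first index. For a diagonal metric, g_{ia} T^{aj} = g_{ii} T^{ij} (no sum on i).
g_{11} = 5
S_1{}^1 = 5 * T^{11} = 5 * -5 = -25
S_1{}^2 = 5 * T^{12} = 5 * 1 = 5
Step 2: contract S_1{}^j with v_j.
S_1{}^1 * v_1 = -25 * -5 = 125
S_1{}^2 * v_2 = 5 * 0 = 0
Result = 125 + 0 = 125

125


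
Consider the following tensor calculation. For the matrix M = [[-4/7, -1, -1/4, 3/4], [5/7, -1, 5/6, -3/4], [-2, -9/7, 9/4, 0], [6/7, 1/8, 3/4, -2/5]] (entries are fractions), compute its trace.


The trace is the sum of diagonal entries.
Diagonal: M[1,1] = -4/7, M[2,2] = -1, M[3,3] = 9/4, M[4,4] = -2/5
Tr(M) = -4/7 + -1 + 9/4 + -2/5
Computing step by step:
After adding M[1,1]: -4/7
After adding M[2,2]: -11/7
After adding M[3,3]: 19/28
After adding M[4,4]: 39/140
Tr(M) = 39/140

39/140


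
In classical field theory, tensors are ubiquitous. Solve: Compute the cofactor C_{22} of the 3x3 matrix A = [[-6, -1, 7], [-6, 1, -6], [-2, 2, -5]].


To find cofactor C_{22}, delete row 2 and column 2.
The resulting 2x2 submatrix is: [[-6, 7], [-2, -5]]
Minor M_{22} = -6*-5 - 7*-2
  = 30 - -14 = 44
Sign = (-1)^(2+2) = (-1)^4 = 1
Cofactor C_{22} = 1 * 44 = 44

44


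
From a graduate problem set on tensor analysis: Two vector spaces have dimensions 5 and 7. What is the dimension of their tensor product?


The dimension of a tensor product is the product of dimensions.
dim(V) = 5, dim(W) = 7
dim(V (x) W) = 5 * 7 = 35

35


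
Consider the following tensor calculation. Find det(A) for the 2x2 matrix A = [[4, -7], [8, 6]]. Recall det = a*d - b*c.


For a 2x2 matrix [[a, b], [c, d]], det = a*d - b*c.
a = 4, b = -7, c = 8, d = 6
a*d = 4 * 6 = 24
b*c = -7 * 8 = -56
det = 24 - -56 = 80

80


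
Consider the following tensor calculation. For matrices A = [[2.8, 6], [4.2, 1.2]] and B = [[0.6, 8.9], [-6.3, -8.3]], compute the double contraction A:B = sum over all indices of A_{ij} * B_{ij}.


A:B = sum over all i,j of A_{ij} * B_{ij}.
Row 1: 2.8*0.6=1.68, 6*8.9=53.4 => row sum = 55.08
Row 2: 4.2*-6.3=-26.46, 1.2*-8.3=-9.96 => row sum = -36.42
Total = 55.08 + -36.42 = 18.66

18.66


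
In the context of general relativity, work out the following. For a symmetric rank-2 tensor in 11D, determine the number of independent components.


A symmetric rank-2 tensor in d dimensions has d(d+1)/2 independent components.
d = 11
d(d+1)/2 = 11 * 12 / 2 = 132 / 2 = 66

66


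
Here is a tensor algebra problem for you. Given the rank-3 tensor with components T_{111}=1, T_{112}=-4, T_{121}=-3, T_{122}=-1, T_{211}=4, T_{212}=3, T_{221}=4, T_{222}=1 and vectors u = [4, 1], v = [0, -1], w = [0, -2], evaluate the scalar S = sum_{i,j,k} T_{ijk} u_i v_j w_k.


S = sum over i,j,k of T_{ijk} u_i v_j w_k. Expanding all 8 terms:
T_{111}*u_1*v_1*w_1 = 1*4*0*0 = 0  (running total: 0)
T_{112}*u_1*v_1*w_2 = -4*4*0*-2 = 0  (running total: 0)
T_{121}*u_1*v_2*w_1 = -3*4*-1*0 = 0  (running total: 0)
T_{122}*u_1*v_2*w_2 = -1*4*-1*-2 = -8  (running total: -8)
T_{211}*u_2*v_1*w_1 = 4*1*0*0 = 0  (running total: -8)
T_{212}*u_2*v_1*w_2 = 3*1*0*-2 = 0  (running total: -8)
T_{221}*u_2*v_2*w_1 = 4*1*-1*0 = 0  (running total: -8)
T_{222}*u_2*v_2*w_2 = 1*1*-1*-2 = 2  (running total: -6)
S = -6

-6


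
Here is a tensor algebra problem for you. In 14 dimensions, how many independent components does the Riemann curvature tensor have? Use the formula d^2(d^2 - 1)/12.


The Riemann tensor in d dimensions has d^2(d^2 - 1)/12 independent components.
d = 14, so d^2 = 196
d^2 - 1 = 195
d^2(d^2 - 1) = 196 * 195 = 38220
Divide by 12: 38220 / 12 = 3185

3185


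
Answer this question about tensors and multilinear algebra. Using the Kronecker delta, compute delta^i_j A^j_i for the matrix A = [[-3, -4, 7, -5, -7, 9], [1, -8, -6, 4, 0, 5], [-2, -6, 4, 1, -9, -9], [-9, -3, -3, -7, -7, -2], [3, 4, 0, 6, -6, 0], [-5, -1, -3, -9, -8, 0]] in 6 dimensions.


The contraction (trace) of a rank-2 tensor is the sum of its diagonal elements.
Diagonal entries: A[1,1] = -3, A[2,2] = -8, A[3,3] = 4, A[4,4] = -7, A[5,5] = -6, A[6,6] = 0
Tr(A) = -3 + -8 + 4 + -7 + -6 + 0 = -20

-20


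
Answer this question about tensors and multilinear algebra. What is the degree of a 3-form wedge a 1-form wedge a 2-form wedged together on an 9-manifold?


The degree of a wedge product is the sum of the degrees of the individual forms.
Degrees: 3, 1, 2
Total degree = 3 + 1 + 2 = 6

6


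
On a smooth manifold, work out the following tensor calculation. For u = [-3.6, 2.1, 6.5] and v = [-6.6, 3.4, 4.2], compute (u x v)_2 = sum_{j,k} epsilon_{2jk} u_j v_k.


(u x v)_2 = sum_{j,k} epsilon_{2jk} u_j v_k. Only permutations of (1,2,3) contribute; the two non-zero terms are:
eps_{213} u_1 v_3 = -1 * -3.6 * 4.2 = 15.12
eps_{231} u_3 v_1 = 1 * 6.5 * -6.6 = -42.9
(u x v)_2 = -27.78

-27.78


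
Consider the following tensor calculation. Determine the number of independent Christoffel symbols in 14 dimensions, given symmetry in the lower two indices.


Christoffel symbols Gamma^k_{ij} are symmetric in i,j, so there are d * d(d+1)/2 independent symbols.
d = 14
d(d+1)/2 = 14 * 15 / 2 = 105
Total = 14 * 105 = 1470

1470


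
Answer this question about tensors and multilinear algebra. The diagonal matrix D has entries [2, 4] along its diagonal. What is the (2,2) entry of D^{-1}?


For a diagonal matrix, the inverse has entries (D^{-1})_{ii} = 1/d_{ii}.
The diagonal entries are: d_{11} = 2, d_{22} = 4
We need (D^{-1})_{22} = 1/d_{22} = 1/4 = 1/4

1/4


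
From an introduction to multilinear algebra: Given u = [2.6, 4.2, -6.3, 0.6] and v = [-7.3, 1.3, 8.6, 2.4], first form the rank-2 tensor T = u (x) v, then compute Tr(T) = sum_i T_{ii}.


The outer product gives T_{ij} = u_i v_j.
The trace (contraction) is Tr(T) = sum_i T_{ii} = sum_i u_i v_i.
Diagonal entries:
T_{11} = u_1 * v_1 = 2.6 * -7.3 = -18.98
T_{22} = u_2 * v_2 = 4.2 * 1.3 = 5.46
T_{33} = u_3 * v_3 = -6.3 * 8.6 = -54.18
T_{44} = u_4 * v_4 = 0.6 * 2.4 = 1.44
Tr(T) = -18.98 + 5.46 + -54.18 + 1.44 = -66.26

-66.26


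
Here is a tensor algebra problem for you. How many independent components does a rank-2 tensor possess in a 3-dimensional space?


The number of components of a rank-r tensor in d dimensions is d^r.
Here d = 3 and r = 2.
3^2 = 9

9


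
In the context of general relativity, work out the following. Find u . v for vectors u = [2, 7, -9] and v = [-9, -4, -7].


The inner product u . v = sum of u_i * v_i.
Term-by-term: 2 * -9, 7 * -4, -9 * -7
Products: -18, -28, 63
Sum = -18 + -28 + 63 = 17

17


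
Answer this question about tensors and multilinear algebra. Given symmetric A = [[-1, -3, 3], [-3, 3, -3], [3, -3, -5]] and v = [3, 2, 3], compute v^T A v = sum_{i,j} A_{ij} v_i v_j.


First compute Av:
(Av)_1 = -1*3 + -3*2 + 3*3 = 0
(Av)_2 = -3*3 + 3*2 + -3*3 = -12
(Av)_3 = 3*3 + -3*2 + -5*3 = -12
Av = [0, -12, -12]
Then v^T (Av) = 3*0 + 2*-12 + 3*-12
= 0 + -24 + -36 = -60

-60


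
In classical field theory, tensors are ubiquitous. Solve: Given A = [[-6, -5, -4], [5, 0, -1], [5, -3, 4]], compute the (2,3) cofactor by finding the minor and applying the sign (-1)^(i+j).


To find cofactor C_{23}, delete row 2 and column 3.
The resulting 2x2 submatrix is: [[-6, -5], [5, -3]]
Minor M_{23} = -6*-3 - -5*5
  = 18 - -25 = 43
Sign = (-1)^(2+3) = (-1)^5 = -1
Cofactor C_{23} = -1 * 43 = -43

-43


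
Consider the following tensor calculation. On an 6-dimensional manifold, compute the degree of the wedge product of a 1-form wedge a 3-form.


The degree of a wedge product is the sum of the degrees of the individual forms.
Degrees: 1, 3
Total degree = 1 + 3 = 4

4


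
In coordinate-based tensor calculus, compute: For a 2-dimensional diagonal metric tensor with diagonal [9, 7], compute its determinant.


For a diagonal metric, the determinant is the product of diagonal entries.
Diagonal entries: 9, 7
det(g) = 9 * 7 = 63

63


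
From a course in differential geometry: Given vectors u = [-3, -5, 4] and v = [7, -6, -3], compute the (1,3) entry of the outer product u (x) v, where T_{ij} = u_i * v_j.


The outer product entry T_{ij} = u_i * v_j.
We need i=1, j=3.
u_1 = -3, v_3 = -3
T_{1,3} = -3 * -3 = 9

9


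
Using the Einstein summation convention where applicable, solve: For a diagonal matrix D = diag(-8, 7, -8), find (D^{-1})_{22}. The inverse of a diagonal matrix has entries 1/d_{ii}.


For a diagonal matrix, the inverse has entries (D^{-1})_{ii} = 1/d_{ii}.
The diagonal entries are: d_{11} = -8, d_{22} = 7, d_{33} = -8
We need (D^{-1})_{22} = 1/d_{22} = 1/7 = 1/7

1/7


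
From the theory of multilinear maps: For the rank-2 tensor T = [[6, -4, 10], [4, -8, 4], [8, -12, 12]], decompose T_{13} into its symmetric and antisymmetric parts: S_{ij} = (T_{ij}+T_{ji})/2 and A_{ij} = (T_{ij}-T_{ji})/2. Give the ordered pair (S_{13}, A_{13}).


T_{13} = 10
T_{31} = 8
S_{13} = (10 + 8)/2 = 18/2 = 9
A_{13} = (10 - 8)/2 = 2/2 = 1
Check: S + A = 9 + 1 = 10 = T_{13}.

(9, 1)


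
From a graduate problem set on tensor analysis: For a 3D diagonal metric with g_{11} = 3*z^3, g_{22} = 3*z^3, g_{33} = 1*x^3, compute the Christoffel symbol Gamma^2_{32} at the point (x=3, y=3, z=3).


For a diagonal metric, Gamma^k_{ij} = (1/2) g^{kk} (dg_{ik}/dx_j + dg_{jk}/dx_i - dg_{ij}/dx_k).
The metric is diagonal, so g_{ab} = 0 for a != b.
At the given point: g_{11} = 81, g_{22} = 81, g_{33} = 27
g^{22} = 1/81
dg_{32}/dx_2 = 0 (off-diagonal)
dg_{22}/dx_3 = dg_{22}/dx_3 = 81
dg_{32}/dx_2 = 0 (off-diagonal)
Numerator = 0 + 81 - 0 = 81
Gamma^2_{32} = 81 / (2 * 81) = 1/2

1/2


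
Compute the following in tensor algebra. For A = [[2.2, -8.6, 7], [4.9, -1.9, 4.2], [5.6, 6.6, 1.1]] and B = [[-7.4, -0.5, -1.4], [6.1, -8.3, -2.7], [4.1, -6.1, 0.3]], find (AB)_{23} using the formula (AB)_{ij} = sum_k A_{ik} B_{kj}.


(AB)_{ij} = sum_k A_{ik} B_{kj}.
For i=2, j=3:
A_{21} * B_{13} = 4.9 * -1.4 = -6.86
A_{22} * B_{23} = -1.9 * -2.7 = 5.13
A_{23} * B_{33} = 4.2 * 0.3 = 1.26
Sum = -6.86 + 5.13 + 1.26 = -0.47

-0.47


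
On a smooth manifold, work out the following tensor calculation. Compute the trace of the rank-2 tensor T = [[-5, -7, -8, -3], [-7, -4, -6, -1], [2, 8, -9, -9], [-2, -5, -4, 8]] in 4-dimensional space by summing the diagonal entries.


The contraction (trace) of a rank-2 tensor is the sum of its diagonal elements.
Diagonal entries: A[1,1] = -5, A[2,2] = -4, A[3,3] = -9, A[4,4] = 8
Tr(A) = -5 + -4 + -9 + 8 = -10

-10
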